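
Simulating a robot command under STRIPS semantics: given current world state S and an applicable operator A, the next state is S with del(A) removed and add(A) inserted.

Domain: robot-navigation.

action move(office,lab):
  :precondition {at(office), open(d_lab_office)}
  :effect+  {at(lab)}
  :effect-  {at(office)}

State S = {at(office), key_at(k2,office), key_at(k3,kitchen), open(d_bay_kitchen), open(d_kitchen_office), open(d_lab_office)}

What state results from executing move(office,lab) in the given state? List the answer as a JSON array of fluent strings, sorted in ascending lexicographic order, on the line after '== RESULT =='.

Compute (S \ del) ∪ add:
  pre ⊆ S: {at(office), open(d_lab_office)} ⊆ S  — applicable
  S \ del = {key_at(k2,office), key_at(k3,kitchen), open(d_bay_kitchen), open(d_kitchen_office), open(d_lab_office)}
  ∪ add   = {at(lab), key_at(k2,office), key_at(k3,kitchen), open(d_bay_kitchen), open(d_kitchen_office), open(d_lab_office)}

== RESULT ==
["at(lab)", "key_at(k2,office)", "key_at(k3,kitchen)", "open(d_bay_kitchen)", "open(d_kitchen_office)", "open(d_lab_office)"]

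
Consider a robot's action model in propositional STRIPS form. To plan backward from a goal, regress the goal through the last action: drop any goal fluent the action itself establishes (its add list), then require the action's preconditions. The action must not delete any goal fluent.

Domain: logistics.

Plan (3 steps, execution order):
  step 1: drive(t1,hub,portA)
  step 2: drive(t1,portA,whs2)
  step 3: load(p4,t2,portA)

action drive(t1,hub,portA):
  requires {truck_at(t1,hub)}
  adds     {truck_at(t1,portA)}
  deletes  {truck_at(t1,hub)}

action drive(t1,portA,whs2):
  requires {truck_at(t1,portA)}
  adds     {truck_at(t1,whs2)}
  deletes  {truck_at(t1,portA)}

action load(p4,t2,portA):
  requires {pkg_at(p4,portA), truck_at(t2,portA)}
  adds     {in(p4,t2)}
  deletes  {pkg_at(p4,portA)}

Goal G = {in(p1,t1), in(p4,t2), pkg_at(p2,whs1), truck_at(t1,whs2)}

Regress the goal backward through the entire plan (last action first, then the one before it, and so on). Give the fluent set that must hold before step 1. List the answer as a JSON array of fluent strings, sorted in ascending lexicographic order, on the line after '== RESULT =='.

Regress step by step:
  through step 3 (load(p4,t2,portA)): drop {in(p4,t2)}, keep {in(p1,t1), pkg_at(p2,whs1), truck_at(t1,whs2)}, require {pkg_at(p4,portA), truck_at(t2,portA)}
    → {in(p1,t1), pkg_at(p2,whs1), pkg_at(p4,portA), truck_at(t1,whs2), truck_at(t2,portA)}
  through step 2 (drive(t1,portA,whs2)): drop {truck_at(t1,whs2)}, keep {in(p1,t1), pkg_at(p2,whs1), pkg_at(p4,portA), truck_at(t2,portA)}, require {truck_at(t1,portA)}
    → {in(p1,t1), pkg_at(p2,whs1), pkg_at(p4,portA), truck_at(t1,portA), truck_at(t2,portA)}
  through step 1 (drive(t1,hub,portA)): drop {truck_at(t1,portA)}, keep {in(p1,t1), pkg_at(p2,whs1), pkg_at(p4,portA), truck_at(t2,portA)}, require {truck_at(t1,hub)}
    → {in(p1,t1), pkg_at(p2,whs1), pkg_at(p4,portA), truck_at(t1,hub), truck_at(t2,portA)}

== RESULT ==
["in(p1,t1)", "pkg_at(p2,whs1)", "pkg_at(p4,portA)", "truck_at(t1,hub)", "truck_at(t2,portA)"]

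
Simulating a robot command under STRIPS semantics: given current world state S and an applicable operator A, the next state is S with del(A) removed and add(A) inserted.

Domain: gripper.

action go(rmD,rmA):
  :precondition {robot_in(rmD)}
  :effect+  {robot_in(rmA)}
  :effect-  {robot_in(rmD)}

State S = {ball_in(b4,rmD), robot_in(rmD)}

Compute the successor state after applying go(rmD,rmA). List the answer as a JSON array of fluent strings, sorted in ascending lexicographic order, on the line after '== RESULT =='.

Progress:
  pre ⊆ S: {robot_in(rmD)} ⊆ S  — applicable
  S \ del = {ball_in(b4,rmD)}
  ∪ add   = {ball_in(b4,rmD), robot_in(rmA)}

== RESULT ==
["ball_in(b4,rmD)", "robot_in(rmA)"]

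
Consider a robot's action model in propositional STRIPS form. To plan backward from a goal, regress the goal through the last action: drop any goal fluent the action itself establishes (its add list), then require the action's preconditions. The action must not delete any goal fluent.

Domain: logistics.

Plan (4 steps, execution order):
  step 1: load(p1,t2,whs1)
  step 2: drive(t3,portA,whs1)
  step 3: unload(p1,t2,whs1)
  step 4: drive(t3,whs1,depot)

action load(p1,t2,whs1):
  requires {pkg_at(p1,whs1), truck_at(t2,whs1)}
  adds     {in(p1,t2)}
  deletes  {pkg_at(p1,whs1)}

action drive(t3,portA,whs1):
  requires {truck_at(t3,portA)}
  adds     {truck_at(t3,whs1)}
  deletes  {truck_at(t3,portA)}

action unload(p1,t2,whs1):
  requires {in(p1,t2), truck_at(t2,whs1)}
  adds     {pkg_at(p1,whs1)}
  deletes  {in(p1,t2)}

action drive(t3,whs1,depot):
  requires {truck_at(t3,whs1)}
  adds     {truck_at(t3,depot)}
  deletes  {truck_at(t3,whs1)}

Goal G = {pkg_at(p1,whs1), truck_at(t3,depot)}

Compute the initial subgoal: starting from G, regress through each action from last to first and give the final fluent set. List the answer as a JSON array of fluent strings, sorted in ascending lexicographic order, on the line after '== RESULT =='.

Regress step by step:
  through step 4 (drive(t3,whs1,depot)): drop {truck_at(t3,depot)}, keep {pkg_at(p1,whs1)}, require {truck_at(t3,whs1)}
    → {pkg_at(p1,whs1), truck_at(t3,whs1)}
  through step 3 (unload(p1,t2,whs1)): drop {pkg_at(p1,whs1)}, keep {truck_at(t3,whs1)}, require {in(p1,t2), truck_at(t2,whs1)}
    → {in(p1,t2), truck_at(t2,whs1), truck_at(t3,whs1)}
  through step 2 (drive(t3,portA,whs1)): drop {truck_at(t3,whs1)}, keep {in(p1,t2), truck_at(t2,whs1)}, require {truck_at(t3,portA)}
    → {in(p1,t2), truck_at(t2,whs1), truck_at(t3,portA)}
  through step 1 (load(p1,t2,whs1)): drop {in(p1,t2)}, keep {truck_at(t2,whs1), truck_at(t3,portA)}, require {pkg_at(p1,whs1), truck_at(t2,whs1)}
    → {pkg_at(p1,whs1), truck_at(t2,whs1), truck_at(t3,portA)}

== RESULT ==
["pkg_at(p1,whs1)", "truck_at(t2,whs1)", "truck_at(t3,portA)"]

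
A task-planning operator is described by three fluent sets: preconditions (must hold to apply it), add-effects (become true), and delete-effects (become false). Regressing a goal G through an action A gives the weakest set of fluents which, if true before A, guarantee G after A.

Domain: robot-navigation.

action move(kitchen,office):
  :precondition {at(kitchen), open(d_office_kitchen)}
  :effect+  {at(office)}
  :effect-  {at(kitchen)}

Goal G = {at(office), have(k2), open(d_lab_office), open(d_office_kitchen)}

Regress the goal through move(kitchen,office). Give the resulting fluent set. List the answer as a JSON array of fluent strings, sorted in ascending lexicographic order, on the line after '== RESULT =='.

Compute (G \ add) ∪ pre:
  G ∩ del = {}  (empty — regression defined)
  G \ add = {at(office), have(k2), open(d_lab_office), open(d_office_kitchen)} \ {at(office)} = {have(k2), open(d_lab_office), open(d_office_kitchen)}
  ∪ pre   = {have(k2), open(d_lab_office), open(d_office_kitchen)} ∪ {at(kitchen), open(d_office_kitchen)}
          = {at(kitchen), have(k2), open(d_lab_office), open(d_office_kitchen)}

== RESULT ==
["at(kitchen)", "have(k2)", "open(d_lab_office)", "open(d_office_kitchen)"]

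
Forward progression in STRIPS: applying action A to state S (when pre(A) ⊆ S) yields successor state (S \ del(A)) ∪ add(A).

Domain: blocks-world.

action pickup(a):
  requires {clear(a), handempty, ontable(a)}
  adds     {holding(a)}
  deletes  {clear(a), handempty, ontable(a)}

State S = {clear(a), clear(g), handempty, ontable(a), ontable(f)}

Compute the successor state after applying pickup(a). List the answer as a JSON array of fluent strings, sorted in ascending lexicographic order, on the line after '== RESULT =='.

Compute (S \ del) ∪ add:
  pre ⊆ S: {clear(a), handempty, ontable(a)} ⊆ S  — applicable
  S \ del = {clear(g), ontable(f)}
  ∪ add   = {clear(g), holding(a), ontable(f)}

== RESULT ==
["clear(g)", "holding(a)", "ontable(f)"]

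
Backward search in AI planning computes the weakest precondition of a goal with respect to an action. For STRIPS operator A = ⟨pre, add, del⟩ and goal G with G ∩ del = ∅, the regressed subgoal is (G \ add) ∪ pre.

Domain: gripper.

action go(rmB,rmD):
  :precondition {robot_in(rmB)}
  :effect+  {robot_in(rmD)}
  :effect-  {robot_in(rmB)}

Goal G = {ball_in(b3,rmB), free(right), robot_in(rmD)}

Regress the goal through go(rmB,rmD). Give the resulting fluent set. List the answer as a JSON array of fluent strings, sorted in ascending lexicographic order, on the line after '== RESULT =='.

Compute (G \ add) ∪ pre:
  G ∩ del = {}  (empty — regression defined)
  G \ add = {ball_in(b3,rmB), free(right), robot_in(rmD)} \ {robot_in(rmD)} = {ball_in(b3,rmB), free(right)}
  ∪ pre   = {ball_in(b3,rmB), free(right)} ∪ {robot_in(rmB)}
          = {ball_in(b3,rmB), free(right), robot_in(rmB)}

== RESULT ==
["ball_in(b3,rmB)", "free(right)", "robot_in(rmB)"]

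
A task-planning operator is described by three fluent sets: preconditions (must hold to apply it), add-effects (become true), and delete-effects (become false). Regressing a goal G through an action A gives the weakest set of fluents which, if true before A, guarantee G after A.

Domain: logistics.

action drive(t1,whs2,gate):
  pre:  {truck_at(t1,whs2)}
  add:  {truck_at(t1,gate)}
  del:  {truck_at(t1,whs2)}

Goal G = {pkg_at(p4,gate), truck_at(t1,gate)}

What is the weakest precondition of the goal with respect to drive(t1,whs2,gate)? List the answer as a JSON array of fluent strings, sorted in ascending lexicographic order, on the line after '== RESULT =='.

Compute (G \ add) ∪ pre:
  G ∩ del = {}  (empty — regression defined)
  G \ add = {pkg_at(p4,gate), truck_at(t1,gate)} \ {truck_at(t1,gate)} = {pkg_at(p4,gate)}
  ∪ pre   = {pkg_at(p4,gate)} ∪ {truck_at(t1,whs2)}
          = {pkg_at(p4,gate), truck_at(t1,whs2)}

== RESULT ==
["pkg_at(p4,gate)", "truck_at(t1,whs2)"]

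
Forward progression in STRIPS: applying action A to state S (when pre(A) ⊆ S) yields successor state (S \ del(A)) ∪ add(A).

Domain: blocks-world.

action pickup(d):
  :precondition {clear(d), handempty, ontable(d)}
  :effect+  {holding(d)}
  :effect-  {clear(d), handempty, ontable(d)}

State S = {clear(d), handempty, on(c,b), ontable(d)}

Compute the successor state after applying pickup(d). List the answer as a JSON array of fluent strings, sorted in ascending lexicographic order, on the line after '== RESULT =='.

Progress:
  pre ⊆ S: {clear(d), handempty, ontable(d)} ⊆ S  — applicable
  S \ del = {on(c,b)}
  ∪ add   = {holding(d), on(c,b)}

== RESULT ==
["holding(d)", "on(c,b)"]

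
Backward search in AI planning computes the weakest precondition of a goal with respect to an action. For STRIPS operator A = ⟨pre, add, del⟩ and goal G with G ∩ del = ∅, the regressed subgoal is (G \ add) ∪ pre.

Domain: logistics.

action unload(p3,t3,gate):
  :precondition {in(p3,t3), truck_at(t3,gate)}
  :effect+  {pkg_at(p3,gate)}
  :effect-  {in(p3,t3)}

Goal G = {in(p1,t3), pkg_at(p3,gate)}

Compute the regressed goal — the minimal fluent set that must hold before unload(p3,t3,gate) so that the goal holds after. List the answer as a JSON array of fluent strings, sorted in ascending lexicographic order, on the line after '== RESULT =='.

Compute (G \ add) ∪ pre:
  G ∩ del = {}  (empty — regression defined)
  G \ add = {in(p1,t3), pkg_at(p3,gate)} \ {pkg_at(p3,gate)} = {in(p1,t3)}
  ∪ pre   = {in(p1,t3)} ∪ {in(p3,t3), truck_at(t3,gate)}
          = {in(p1,t3), in(p3,t3), truck_at(t3,gate)}

== RESULT ==
["in(p1,t3)", "in(p3,t3)", "truck_at(t3,gate)"]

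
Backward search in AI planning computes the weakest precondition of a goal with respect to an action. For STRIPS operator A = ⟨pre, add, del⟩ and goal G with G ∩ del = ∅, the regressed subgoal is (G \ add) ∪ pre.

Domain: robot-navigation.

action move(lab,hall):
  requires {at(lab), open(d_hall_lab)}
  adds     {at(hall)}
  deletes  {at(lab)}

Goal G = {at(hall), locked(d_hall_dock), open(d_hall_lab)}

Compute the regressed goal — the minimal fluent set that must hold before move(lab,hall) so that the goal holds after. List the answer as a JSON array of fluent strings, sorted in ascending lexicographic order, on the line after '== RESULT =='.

Compute (G \ add) ∪ pre:
  G ∩ del = {}  (empty — regression defined)
  G \ add = {at(hall), locked(d_hall_dock), open(d_hall_lab)} \ {at(hall)} = {locked(d_hall_dock), open(d_hall_lab)}
  ∪ pre   = {locked(d_hall_dock), open(d_hall_lab)} ∪ {at(lab), open(d_hall_lab)}
          = {at(lab), locked(d_hall_dock), open(d_hall_lab)}

== RESULT ==
["at(lab)", "locked(d_hall_dock)", "open(d_hall_lab)"]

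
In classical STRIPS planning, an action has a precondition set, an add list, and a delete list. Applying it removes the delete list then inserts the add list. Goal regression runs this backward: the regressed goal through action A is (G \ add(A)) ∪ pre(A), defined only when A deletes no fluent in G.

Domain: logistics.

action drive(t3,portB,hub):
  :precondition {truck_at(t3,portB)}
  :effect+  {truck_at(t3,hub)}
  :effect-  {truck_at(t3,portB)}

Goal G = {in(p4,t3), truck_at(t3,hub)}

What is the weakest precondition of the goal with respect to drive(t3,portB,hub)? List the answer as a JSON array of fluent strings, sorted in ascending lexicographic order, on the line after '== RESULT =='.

Compute (G \ add) ∪ pre:
  G ∩ del = {}  (empty — regression defined)
  G \ add = {in(p4,t3), truck_at(t3,hub)} \ {truck_at(t3,hub)} = {in(p4,t3)}
  ∪ pre   = {in(p4,t3)} ∪ {truck_at(t3,portB)}
          = {in(p4,t3), truck_at(t3,portB)}

== RESULT ==
["in(p4,t3)", "truck_at(t3,portB)"]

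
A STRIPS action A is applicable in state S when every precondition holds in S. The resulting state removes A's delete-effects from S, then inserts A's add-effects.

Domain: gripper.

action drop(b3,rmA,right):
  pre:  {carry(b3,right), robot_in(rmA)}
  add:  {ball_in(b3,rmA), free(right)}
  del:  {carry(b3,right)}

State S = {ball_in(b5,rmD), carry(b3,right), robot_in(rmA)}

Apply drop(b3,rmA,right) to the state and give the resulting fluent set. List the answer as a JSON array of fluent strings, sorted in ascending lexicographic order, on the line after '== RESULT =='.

Progress:
  pre ⊆ S: {carry(b3,right), robot_in(rmA)} ⊆ S  — applicable
  S \ del = {ball_in(b5,rmD), robot_in(rmA)}
  ∪ add   = {ball_in(b3,rmA), ball_in(b5,rmD), free(right), robot_in(rmA)}

== RESULT ==
["ball_in(b3,rmA)", "ball_in(b5,rmD)", "free(right)", "robot_in(rmA)"]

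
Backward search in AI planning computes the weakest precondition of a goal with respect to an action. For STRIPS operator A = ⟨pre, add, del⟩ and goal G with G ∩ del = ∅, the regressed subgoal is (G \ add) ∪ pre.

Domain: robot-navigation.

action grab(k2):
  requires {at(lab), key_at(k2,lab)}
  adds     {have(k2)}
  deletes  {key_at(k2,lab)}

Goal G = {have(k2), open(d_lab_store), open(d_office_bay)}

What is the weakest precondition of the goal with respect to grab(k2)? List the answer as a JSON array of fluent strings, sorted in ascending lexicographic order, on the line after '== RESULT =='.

Regress:
  G ∩ del = {}  (empty — regression defined)
  G \ add = {have(k2), open(d_lab_store), open(d_office_bay)} \ {have(k2)} = {open(d_lab_store), open(d_office_bay)}
  ∪ pre   = {open(d_lab_store), open(d_office_bay)} ∪ {at(lab), key_at(k2,lab)}
          = {at(lab), key_at(k2,lab), open(d_lab_store), open(d_office_bay)}

== RESULT ==
["at(lab)", "key_at(k2,lab)", "open(d_lab_store)", "open(d_office_bay)"]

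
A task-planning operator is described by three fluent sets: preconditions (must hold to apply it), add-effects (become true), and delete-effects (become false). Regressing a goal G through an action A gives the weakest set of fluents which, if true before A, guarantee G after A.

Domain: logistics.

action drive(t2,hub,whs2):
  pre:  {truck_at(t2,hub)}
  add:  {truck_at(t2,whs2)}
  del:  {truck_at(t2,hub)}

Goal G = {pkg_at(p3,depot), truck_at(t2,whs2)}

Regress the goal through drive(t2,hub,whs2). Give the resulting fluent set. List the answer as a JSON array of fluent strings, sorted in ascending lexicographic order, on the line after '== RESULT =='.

Compute (G \ add) ∪ pre:
  G ∩ del = {}  (empty — regression defined)
  G \ add = {pkg_at(p3,depot), truck_at(t2,whs2)} \ {truck_at(t2,whs2)} = {pkg_at(p3,depot)}
  ∪ pre   = {pkg_at(p3,depot)} ∪ {truck_at(t2,hub)}
          = {pkg_at(p3,depot), truck_at(t2,hub)}

== RESULT ==
["pkg_at(p3,depot)", "truck_at(t2,hub)"]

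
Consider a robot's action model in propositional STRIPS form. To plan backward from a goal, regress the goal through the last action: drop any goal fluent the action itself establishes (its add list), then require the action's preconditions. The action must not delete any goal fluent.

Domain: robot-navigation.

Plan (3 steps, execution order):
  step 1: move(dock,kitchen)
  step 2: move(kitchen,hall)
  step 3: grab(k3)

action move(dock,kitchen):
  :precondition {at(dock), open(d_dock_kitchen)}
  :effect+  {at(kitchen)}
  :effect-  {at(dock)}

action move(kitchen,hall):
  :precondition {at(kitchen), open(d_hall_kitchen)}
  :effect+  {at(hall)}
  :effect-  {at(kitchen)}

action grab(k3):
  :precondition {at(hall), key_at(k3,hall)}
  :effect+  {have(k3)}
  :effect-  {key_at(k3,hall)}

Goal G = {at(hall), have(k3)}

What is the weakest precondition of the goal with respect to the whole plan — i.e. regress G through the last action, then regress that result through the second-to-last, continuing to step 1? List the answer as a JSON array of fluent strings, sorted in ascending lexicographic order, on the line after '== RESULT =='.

Regress step by step:
  through step 3 (grab(k3)): drop {have(k3)}, keep {at(hall)}, require {at(hall), key_at(k3,hall)}
    → {at(hall), key_at(k3,hall)}
  through step 2 (move(kitchen,hall)): drop {at(hall)}, keep {key_at(k3,hall)}, require {at(kitchen), open(d_hall_kitchen)}
    → {at(kitchen), key_at(k3,hall), open(d_hall_kitchen)}
  through step 1 (move(dock,kitchen)): drop {at(kitchen)}, keep {key_at(k3,hall), open(d_hall_kitchen)}, require {at(dock), open(d_dock_kitchen)}
    → {at(dock), key_at(k3,hall), open(d_dock_kitchen), open(d_hall_kitchen)}

== RESULT ==
["at(dock)", "key_at(k3,hall)", "open(d_dock_kitchen)", "open(d_hall_kitchen)"]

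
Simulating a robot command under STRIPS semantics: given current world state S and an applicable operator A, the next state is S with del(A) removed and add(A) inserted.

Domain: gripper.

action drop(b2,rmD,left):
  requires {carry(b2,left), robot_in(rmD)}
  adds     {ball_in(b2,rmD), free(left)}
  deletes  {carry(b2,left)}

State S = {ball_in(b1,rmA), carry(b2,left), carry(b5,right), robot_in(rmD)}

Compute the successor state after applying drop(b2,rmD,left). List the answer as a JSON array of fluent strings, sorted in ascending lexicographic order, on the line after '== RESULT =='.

Progress:
  pre ⊆ S: {carry(b2,left), robot_in(rmD)} ⊆ S  — applicable
  S \ del = {ball_in(b1,rmA), carry(b5,right), robot_in(rmD)}
  ∪ add   = {ball_in(b1,rmA), ball_in(b2,rmD), carry(b5,right), free(left), robot_in(rmD)}

== RESULT ==
["ball_in(b1,rmA)", "ball_in(b2,rmD)", "carry(b5,right)", "free(left)", "robot_in(rmD)"]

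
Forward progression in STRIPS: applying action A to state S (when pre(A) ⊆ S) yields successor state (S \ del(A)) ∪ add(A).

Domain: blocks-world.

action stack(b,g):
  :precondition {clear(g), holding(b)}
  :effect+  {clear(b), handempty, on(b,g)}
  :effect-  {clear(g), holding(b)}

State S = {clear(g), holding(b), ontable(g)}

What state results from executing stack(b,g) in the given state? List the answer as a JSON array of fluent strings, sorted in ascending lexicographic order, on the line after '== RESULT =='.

Compute (S \ del) ∪ add:
  pre ⊆ S: {clear(g), holding(b)} ⊆ S  — applicable
  S \ del = {ontable(g)}
  ∪ add   = {clear(b), handempty, on(b,g), ontable(g)}

== RESULT ==
["clear(b)", "handempty", "on(b,g)", "ontable(g)"]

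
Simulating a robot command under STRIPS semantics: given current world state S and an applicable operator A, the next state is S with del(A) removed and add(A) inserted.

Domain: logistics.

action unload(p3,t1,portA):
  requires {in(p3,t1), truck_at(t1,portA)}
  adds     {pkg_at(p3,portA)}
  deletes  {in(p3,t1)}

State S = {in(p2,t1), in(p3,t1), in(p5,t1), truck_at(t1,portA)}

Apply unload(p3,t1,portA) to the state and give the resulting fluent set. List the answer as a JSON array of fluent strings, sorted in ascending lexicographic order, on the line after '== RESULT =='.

Progress:
  pre ⊆ S: {in(p3,t1), truck_at(t1,portA)} ⊆ S  — applicable
  S \ del = {in(p2,t1), in(p5,t1), truck_at(t1,portA)}
  ∪ add   = {in(p2,t1), in(p5,t1), pkg_at(p3,portA), truck_at(t1,portA)}

== RESULT ==
["in(p2,t1)", "in(p5,t1)", "pkg_at(p3,portA)", "truck_at(t1,portA)"]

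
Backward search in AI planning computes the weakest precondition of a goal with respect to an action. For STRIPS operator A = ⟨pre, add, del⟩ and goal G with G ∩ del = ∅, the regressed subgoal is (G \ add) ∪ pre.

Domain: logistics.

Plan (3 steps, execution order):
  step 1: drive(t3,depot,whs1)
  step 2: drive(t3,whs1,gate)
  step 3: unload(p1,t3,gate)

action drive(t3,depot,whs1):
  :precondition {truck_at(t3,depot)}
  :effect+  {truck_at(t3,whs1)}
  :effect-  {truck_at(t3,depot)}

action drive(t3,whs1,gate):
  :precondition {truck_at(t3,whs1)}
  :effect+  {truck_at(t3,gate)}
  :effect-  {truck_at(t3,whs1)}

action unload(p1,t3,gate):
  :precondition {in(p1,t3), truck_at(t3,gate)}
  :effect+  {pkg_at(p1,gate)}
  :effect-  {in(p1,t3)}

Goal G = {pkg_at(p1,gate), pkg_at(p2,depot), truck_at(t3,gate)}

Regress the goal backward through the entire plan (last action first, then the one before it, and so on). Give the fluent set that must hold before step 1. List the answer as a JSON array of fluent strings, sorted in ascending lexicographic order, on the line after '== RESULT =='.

Work backward from the goal:
  through step 3 (unload(p1,t3,gate)): drop {pkg_at(p1,gate)}, keep {pkg_at(p2,depot), truck_at(t3,gate)}, require {in(p1,t3), truck_at(t3,gate)}
    → {in(p1,t3), pkg_at(p2,depot), truck_at(t3,gate)}
  through step 2 (drive(t3,whs1,gate)): drop {truck_at(t3,gate)}, keep {in(p1,t3), pkg_at(p2,depot)}, require {truck_at(t3,whs1)}
    → {in(p1,t3), pkg_at(p2,depot), truck_at(t3,whs1)}
  through step 1 (drive(t3,depot,whs1)): drop {truck_at(t3,whs1)}, keep {in(p1,t3), pkg_at(p2,depot)}, require {truck_at(t3,depot)}
    → {in(p1,t3), pkg_at(p2,depot), truck_at(t3,depot)}

== RESULT ==
["in(p1,t3)", "pkg_at(p2,depot)", "truck_at(t3,depot)"]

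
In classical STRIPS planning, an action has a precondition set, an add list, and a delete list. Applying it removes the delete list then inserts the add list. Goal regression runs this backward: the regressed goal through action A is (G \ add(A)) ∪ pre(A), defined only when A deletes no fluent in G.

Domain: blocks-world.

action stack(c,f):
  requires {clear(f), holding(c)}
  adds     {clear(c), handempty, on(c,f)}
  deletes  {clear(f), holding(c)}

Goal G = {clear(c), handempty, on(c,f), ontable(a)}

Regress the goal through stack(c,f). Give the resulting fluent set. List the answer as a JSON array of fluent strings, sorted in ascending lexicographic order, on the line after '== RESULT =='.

Regress:
  G ∩ del = {}  (empty — regression defined)
  G \ add = {clear(c), handempty, on(c,f), ontable(a)} \ {clear(c), handempty, on(c,f)} = {ontable(a)}
  ∪ pre   = {ontable(a)} ∪ {clear(f), holding(c)}
          = {clear(f), holding(c), ontable(a)}

== RESULT ==
["clear(f)", "holding(c)", "ontable(a)"]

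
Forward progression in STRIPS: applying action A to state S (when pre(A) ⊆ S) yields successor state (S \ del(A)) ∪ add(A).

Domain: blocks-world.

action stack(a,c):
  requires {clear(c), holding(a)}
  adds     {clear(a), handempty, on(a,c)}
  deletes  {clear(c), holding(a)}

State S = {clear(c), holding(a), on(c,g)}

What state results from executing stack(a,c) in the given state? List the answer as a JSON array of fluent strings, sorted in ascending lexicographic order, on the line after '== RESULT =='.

Progress:
  pre ⊆ S: {clear(c), holding(a)} ⊆ S  — applicable
  S \ del = {on(c,g)}
  ∪ add   = {clear(a), handempty, on(a,c), on(c,g)}

== RESULT ==
["clear(a)", "handempty", "on(a,c)", "on(c,g)"]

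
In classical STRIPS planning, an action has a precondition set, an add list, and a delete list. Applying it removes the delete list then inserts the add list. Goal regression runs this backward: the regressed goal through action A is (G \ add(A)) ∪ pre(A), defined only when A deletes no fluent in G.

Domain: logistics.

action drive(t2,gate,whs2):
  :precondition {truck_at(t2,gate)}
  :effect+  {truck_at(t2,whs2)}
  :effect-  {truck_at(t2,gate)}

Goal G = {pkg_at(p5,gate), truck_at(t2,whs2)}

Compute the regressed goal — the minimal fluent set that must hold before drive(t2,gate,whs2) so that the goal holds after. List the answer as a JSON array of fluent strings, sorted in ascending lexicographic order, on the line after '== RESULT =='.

Compute (G \ add) ∪ pre:
  G ∩ del = {}  (empty — regression defined)
  G \ add = {pkg_at(p5,gate), truck_at(t2,whs2)} \ {truck_at(t2,whs2)} = {pkg_at(p5,gate)}
  ∪ pre   = {pkg_at(p5,gate)} ∪ {truck_at(t2,gate)}
          = {pkg_at(p5,gate), truck_at(t2,gate)}

== RESULT ==
["pkg_at(p5,gate)", "truck_at(t2,gate)"]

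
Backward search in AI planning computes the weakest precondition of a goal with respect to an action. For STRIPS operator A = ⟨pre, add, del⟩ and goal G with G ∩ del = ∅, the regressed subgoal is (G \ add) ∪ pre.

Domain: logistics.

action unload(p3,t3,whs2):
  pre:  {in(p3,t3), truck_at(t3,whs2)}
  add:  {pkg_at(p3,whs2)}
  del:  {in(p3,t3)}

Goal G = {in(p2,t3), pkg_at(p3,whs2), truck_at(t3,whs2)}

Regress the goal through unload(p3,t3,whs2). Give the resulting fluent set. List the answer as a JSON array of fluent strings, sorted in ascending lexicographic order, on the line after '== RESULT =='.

Regress:
  G ∩ del = {}  (empty — regression defined)
  G \ add = {in(p2,t3), pkg_at(p3,whs2), truck_at(t3,whs2)} \ {pkg_at(p3,whs2)} = {in(p2,t3), truck_at(t3,whs2)}
  ∪ pre   = {in(p2,t3), truck_at(t3,whs2)} ∪ {in(p3,t3), truck_at(t3,whs2)}
          = {in(p2,t3), in(p3,t3), truck_at(t3,whs2)}

== RESULT ==
["in(p2,t3)", "in(p3,t3)", "truck_at(t3,whs2)"]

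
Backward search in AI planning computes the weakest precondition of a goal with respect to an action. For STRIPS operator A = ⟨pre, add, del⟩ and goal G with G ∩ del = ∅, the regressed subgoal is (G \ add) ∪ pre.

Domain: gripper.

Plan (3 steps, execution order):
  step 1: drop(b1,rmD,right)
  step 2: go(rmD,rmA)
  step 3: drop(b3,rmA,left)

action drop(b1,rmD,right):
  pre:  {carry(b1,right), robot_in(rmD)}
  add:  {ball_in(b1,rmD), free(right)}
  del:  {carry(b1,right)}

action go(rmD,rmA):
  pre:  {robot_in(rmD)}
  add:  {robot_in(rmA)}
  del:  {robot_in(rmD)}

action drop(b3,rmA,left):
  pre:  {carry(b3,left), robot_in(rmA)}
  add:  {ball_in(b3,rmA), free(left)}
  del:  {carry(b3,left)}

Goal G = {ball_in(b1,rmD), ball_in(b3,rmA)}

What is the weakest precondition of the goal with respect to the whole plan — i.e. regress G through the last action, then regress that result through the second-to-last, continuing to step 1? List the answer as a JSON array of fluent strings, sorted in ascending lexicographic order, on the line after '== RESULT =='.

Regress step by step:
  through step 3 (drop(b3,rmA,left)): drop {ball_in(b3,rmA)}, keep {ball_in(b1,rmD)}, require {carry(b3,left), robot_in(rmA)}
    → {ball_in(b1,rmD), carry(b3,left), robot_in(rmA)}
  through step 2 (go(rmD,rmA)): drop {robot_in(rmA)}, keep {ball_in(b1,rmD), carry(b3,left)}, require {robot_in(rmD)}
    → {ball_in(b1,rmD), carry(b3,left), robot_in(rmD)}
  through step 1 (drop(b1,rmD,right)): drop {ball_in(b1,rmD)}, keep {carry(b3,left), robot_in(rmD)}, require {carry(b1,right), robot_in(rmD)}
    → {carry(b1,right), carry(b3,left), robot_in(rmD)}

== RESULT ==
["carry(b1,right)", "carry(b3,left)", "robot_in(rmD)"]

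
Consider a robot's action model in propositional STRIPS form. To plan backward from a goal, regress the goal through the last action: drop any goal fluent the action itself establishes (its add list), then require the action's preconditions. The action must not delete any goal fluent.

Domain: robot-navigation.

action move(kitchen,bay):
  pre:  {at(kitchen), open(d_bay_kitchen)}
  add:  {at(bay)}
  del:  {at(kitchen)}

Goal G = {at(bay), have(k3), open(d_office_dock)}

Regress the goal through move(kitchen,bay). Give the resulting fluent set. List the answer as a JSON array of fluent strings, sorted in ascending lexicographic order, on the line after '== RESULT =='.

Regress:
  G ∩ del = {}  (empty — regression defined)
  G \ add = {at(bay), have(k3), open(d_office_dock)} \ {at(bay)} = {have(k3), open(d_office_dock)}
  ∪ pre   = {have(k3), open(d_office_dock)} ∪ {at(kitchen), open(d_bay_kitchen)}
          = {at(kitchen), have(k3), open(d_bay_kitchen), open(d_office_dock)}

== RESULT ==
["at(kitchen)", "have(k3)", "open(d_bay_kitchen)", "open(d_office_dock)"]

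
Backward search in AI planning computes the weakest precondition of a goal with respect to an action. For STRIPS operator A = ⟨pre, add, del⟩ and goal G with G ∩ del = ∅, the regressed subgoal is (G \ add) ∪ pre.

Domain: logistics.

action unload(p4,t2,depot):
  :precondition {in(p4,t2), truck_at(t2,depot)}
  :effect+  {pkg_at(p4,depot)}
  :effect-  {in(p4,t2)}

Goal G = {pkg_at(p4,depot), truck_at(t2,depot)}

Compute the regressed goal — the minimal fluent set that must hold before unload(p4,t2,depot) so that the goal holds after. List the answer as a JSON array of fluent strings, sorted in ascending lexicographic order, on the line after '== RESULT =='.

Regress:
  G ∩ del = {}  (empty — regression defined)
  G \ add = {pkg_at(p4,depot), truck_at(t2,depot)} \ {pkg_at(p4,depot)} = {truck_at(t2,depot)}
  ∪ pre   = {truck_at(t2,depot)} ∪ {in(p4,t2), truck_at(t2,depot)}
          = {in(p4,t2), truck_at(t2,depot)}

== RESULT ==
["in(p4,t2)", "truck_at(t2,depot)"]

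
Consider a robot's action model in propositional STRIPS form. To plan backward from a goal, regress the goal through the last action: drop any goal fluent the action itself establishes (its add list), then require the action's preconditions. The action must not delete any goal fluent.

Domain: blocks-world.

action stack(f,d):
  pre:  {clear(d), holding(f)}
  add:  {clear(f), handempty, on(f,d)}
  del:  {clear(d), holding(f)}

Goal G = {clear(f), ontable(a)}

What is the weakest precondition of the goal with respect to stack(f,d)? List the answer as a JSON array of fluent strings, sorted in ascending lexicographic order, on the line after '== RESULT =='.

Compute (G \ add) ∪ pre:
  G ∩ del = {}  (empty — regression defined)
  G \ add = {clear(f), ontable(a)} \ {clear(f), handempty, on(f,d)} = {ontable(a)}
  ∪ pre   = {ontable(a)} ∪ {clear(d), holding(f)}
          = {clear(d), holding(f), ontable(a)}

== RESULT ==
["clear(d)", "holding(f)", "ontable(a)"]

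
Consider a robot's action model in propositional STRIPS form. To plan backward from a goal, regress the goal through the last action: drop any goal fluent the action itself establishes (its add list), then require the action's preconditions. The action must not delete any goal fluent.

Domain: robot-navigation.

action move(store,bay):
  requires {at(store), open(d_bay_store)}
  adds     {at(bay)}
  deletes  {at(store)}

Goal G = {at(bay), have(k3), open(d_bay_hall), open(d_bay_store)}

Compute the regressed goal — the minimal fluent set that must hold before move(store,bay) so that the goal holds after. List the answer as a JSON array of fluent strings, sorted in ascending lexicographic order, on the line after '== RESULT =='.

Compute (G \ add) ∪ pre:
  G ∩ del = {}  (empty — regression defined)
  G \ add = {at(bay), have(k3), open(d_bay_hall), open(d_bay_store)} \ {at(bay)} = {have(k3), open(d_bay_hall), open(d_bay_store)}
  ∪ pre   = {have(k3), open(d_bay_hall), open(d_bay_store)} ∪ {at(store), open(d_bay_store)}
          = {at(store), have(k3), open(d_bay_hall), open(d_bay_store)}

== RESULT ==
["at(store)", "have(k3)", "open(d_bay_hall)", "open(d_bay_store)"]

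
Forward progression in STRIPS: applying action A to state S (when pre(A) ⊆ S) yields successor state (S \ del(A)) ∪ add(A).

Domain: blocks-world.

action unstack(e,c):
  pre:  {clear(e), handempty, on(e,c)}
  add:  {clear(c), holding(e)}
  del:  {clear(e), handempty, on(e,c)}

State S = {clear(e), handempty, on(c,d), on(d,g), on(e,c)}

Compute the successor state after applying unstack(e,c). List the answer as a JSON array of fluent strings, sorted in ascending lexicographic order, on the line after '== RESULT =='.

Progress:
  pre ⊆ S: {clear(e), handempty, on(e,c)} ⊆ S  — applicable
  S \ del = {on(c,d), on(d,g)}
  ∪ add   = {clear(c), holding(e), on(c,d), on(d,g)}

== RESULT ==
["clear(c)", "holding(e)", "on(c,d)", "on(d,g)"]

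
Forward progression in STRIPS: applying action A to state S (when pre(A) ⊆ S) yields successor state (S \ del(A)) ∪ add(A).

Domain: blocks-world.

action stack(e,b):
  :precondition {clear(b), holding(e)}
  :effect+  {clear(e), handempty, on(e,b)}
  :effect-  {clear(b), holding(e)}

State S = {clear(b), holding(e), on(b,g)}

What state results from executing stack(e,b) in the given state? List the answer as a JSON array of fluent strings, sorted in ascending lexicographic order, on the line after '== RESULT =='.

Progress:
  pre ⊆ S: {clear(b), holding(e)} ⊆ S  — applicable
  S \ del = {on(b,g)}
  ∪ add   = {clear(e), handempty, on(b,g), on(e,b)}

== RESULT ==
["clear(e)", "handempty", "on(b,g)", "on(e,b)"]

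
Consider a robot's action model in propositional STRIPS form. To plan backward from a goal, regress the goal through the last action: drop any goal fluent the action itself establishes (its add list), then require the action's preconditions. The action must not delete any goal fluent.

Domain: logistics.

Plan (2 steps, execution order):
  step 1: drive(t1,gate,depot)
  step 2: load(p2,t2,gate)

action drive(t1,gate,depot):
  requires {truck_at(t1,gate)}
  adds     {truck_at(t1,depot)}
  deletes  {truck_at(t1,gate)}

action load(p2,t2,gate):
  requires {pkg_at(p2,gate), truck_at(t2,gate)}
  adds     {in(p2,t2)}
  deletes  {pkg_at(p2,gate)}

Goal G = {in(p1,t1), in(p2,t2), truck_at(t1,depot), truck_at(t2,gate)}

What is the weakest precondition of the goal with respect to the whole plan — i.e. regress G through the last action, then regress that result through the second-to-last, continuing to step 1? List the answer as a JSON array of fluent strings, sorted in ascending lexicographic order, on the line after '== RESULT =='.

Regress step by step:
  through step 2 (load(p2,t2,gate)): drop {in(p2,t2)}, keep {in(p1,t1), truck_at(t1,depot), truck_at(t2,gate)}, require {pkg_at(p2,gate), truck_at(t2,gate)}
    → {in(p1,t1), pkg_at(p2,gate), truck_at(t1,depot), truck_at(t2,gate)}
  through step 1 (drive(t1,gate,depot)): drop {truck_at(t1,depot)}, keep {in(p1,t1), pkg_at(p2,gate), truck_at(t2,gate)}, require {truck_at(t1,gate)}
    → {in(p1,t1), pkg_at(p2,gate), truck_at(t1,gate), truck_at(t2,gate)}

== RESULT ==
["in(p1,t1)", "pkg_at(p2,gate)", "truck_at(t1,gate)", "truck_at(t2,gate)"]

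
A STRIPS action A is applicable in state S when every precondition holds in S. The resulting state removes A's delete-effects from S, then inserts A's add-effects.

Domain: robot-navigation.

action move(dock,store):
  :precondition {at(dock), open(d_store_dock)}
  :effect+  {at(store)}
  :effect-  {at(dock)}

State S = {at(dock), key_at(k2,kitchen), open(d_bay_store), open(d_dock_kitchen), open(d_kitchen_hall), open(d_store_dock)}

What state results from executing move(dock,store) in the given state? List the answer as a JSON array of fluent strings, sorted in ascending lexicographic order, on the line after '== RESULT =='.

Compute (S \ del) ∪ add:
  pre ⊆ S: {at(dock), open(d_store_dock)} ⊆ S  — applicable
  S \ del = {key_at(k2,kitchen), open(d_bay_store), open(d_dock_kitchen), open(d_kitchen_hall), open(d_store_dock)}
  ∪ add   = {at(store), key_at(k2,kitchen), open(d_bay_store), open(d_dock_kitchen), open(d_kitchen_hall), open(d_store_dock)}

== RESULT ==
["at(store)", "key_at(k2,kitchen)", "open(d_bay_store)", "open(d_dock_kitchen)", "open(d_kitchen_hall)", "open(d_store_dock)"]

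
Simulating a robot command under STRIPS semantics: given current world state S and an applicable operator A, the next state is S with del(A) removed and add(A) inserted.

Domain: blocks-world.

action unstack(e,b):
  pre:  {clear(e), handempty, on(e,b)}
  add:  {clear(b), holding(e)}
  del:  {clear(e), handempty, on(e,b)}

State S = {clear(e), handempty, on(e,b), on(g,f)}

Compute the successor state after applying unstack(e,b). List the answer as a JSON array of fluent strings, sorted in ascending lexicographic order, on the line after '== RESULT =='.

Progress:
  pre ⊆ S: {clear(e), handempty, on(e,b)} ⊆ S  — applicable
  S \ del = {on(g,f)}
  ∪ add   = {clear(b), holding(e), on(g,f)}

== RESULT ==
["clear(b)", "holding(e)", "on(g,f)"]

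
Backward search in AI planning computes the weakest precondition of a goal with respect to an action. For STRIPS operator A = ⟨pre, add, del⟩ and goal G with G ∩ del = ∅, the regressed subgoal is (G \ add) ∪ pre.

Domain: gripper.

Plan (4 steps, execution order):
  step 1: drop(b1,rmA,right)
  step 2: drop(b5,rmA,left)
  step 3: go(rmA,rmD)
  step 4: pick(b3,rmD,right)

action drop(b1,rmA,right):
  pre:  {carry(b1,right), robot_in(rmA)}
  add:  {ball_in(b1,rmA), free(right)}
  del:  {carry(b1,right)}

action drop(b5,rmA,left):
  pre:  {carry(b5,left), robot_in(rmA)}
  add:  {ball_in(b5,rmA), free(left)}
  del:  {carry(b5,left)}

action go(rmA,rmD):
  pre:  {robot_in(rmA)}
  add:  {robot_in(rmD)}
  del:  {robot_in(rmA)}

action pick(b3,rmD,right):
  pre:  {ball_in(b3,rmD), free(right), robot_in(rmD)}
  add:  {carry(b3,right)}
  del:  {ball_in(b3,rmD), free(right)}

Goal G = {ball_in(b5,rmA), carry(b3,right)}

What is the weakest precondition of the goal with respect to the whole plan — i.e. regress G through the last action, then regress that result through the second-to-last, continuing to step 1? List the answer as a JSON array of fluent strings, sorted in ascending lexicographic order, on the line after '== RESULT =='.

Work backward from the goal:
  through step 4 (pick(b3,rmD,right)): drop {carry(b3,right)}, keep {ball_in(b5,rmA)}, require {ball_in(b3,rmD), free(right), robot_in(rmD)}
    → {ball_in(b3,rmD), ball_in(b5,rmA), free(right), robot_in(rmD)}
  through step 3 (go(rmA,rmD)): drop {robot_in(rmD)}, keep {ball_in(b3,rmD), ball_in(b5,rmA), free(right)}, require {robot_in(rmA)}
    → {ball_in(b3,rmD), ball_in(b5,rmA), free(right), robot_in(rmA)}
  through step 2 (drop(b5,rmA,left)): drop {ball_in(b5,rmA)}, keep {ball_in(b3,rmD), free(right), robot_in(rmA)}, require {carry(b5,left), robot_in(rmA)}
    → {ball_in(b3,rmD), carry(b5,left), free(right), robot_in(rmA)}
  through step 1 (drop(b1,rmA,right)): drop {free(right)}, keep {ball_in(b3,rmD), carry(b5,left), robot_in(rmA)}, require {carry(b1,right), robot_in(rmA)}
    → {ball_in(b3,rmD), carry(b1,right), carry(b5,left), robot_in(rmA)}

== RESULT ==
["ball_in(b3,rmD)", "carry(b1,right)", "carry(b5,left)", "robot_in(rmA)"]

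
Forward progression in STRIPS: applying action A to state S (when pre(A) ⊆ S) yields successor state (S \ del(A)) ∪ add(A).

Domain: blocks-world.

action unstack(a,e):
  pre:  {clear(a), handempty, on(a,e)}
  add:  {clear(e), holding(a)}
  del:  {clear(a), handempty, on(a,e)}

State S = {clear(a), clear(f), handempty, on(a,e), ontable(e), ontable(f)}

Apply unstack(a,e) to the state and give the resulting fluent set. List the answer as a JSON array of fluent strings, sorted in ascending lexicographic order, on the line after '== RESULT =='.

Compute (S \ del) ∪ add:
  pre ⊆ S: {clear(a), handempty, on(a,e)} ⊆ S  — applicable
  S \ del = {clear(f), ontable(e), ontable(f)}
  ∪ add   = {clear(e), clear(f), holding(a), ontable(e), ontable(f)}

== RESULT ==
["clear(e)", "clear(f)", "holding(a)", "ontable(e)", "ontable(f)"]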